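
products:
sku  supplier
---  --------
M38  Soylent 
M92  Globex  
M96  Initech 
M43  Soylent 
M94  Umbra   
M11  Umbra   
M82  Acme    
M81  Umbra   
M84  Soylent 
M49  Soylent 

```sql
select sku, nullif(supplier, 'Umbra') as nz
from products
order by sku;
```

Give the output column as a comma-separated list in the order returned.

NULL, Soylent, Soylent, Soylent, NULL, Acme, Soylent, Globex, NULL, Initech

sku=M11: supplier=Umbra vs Umbra: equal → NULL
sku=M38: supplier=Soylent vs Umbra: differ → Soylent
sku=M43: supplier=Soylent vs Umbra: differ → Soylent
sku=M49: supplier=Soylent vs Umbra: differ → Soylent
sku=M81: supplier=Umbra vs Umbra: equal → NULL
sku=M82: supplier=Acme vs Umbra: differ → Acme
sku=M84: supplier=Soylent vs Umbra: differ → Soylent
sku=M92: supplier=Globex vs Umbra: differ → Globex
sku=M94: supplier=Umbra vs Umbra: equal → NULL
sku=M96: supplier=Initech vs Umbra: differ → Initech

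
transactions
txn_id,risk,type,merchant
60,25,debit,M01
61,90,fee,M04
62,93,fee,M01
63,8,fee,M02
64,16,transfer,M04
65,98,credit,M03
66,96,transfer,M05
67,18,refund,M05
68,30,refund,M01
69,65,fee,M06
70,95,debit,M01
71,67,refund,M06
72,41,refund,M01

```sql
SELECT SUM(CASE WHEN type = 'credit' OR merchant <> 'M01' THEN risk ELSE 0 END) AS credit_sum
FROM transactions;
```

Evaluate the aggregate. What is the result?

458

txn_id=60: ✗
txn_id=61: ✓ → 90
txn_id=62: ✗
txn_id=63: ✓ → 8
txn_id=64: ✓ → 16
txn_id=65: ✓ → 98
txn_id=66: ✓ → 96
txn_id=67: ✓ → 18
txn_id=68: ✗
txn_id=69: ✓ → 65
txn_id=70: ✗
txn_id=71: ✓ → 67
txn_id=72: ✗
credit_sum = 90 + 8 + 16 + 98 + 96 + 18 + 65 + 67 = 458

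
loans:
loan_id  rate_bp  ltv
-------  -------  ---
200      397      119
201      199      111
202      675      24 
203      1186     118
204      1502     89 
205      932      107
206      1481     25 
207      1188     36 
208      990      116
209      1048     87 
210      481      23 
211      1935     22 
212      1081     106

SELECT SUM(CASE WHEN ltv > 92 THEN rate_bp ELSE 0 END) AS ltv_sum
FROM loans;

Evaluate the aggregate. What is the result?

loan_id=200: ✓ → 397
loan_id=201: ✓ → 199
loan_id=202: ✗
loan_id=203: ✓ → 1186
loan_id=204: ✗
loan_id=205: ✓ → 932
loan_id=206: ✗
loan_id=207: ✗
loan_id=208: ✓ → 990
loan_id=209: ✗
loan_id=210: ✗
loan_id=211: ✗
loan_id=212: ✓ → 1081
ltv_sum = 397 + 199 + 1186 + 932 + 990 + 1081 = 4785

4785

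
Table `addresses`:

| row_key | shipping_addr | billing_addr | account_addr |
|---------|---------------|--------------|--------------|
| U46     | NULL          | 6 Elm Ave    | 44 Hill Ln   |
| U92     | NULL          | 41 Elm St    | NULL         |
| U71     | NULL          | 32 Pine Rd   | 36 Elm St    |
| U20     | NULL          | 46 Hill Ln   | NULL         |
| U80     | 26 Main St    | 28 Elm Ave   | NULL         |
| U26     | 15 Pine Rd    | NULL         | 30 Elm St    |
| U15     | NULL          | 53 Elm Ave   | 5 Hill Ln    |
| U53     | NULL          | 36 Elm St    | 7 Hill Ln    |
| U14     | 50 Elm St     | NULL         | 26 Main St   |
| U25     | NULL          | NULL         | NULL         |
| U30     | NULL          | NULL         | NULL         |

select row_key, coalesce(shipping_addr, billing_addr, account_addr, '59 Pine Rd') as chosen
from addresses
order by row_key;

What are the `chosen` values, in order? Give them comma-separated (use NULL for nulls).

50 Elm St, 53 Elm Ave, 46 Hill Ln, 59 Pine Rd, 15 Pine Rd, 59 Pine Rd, 6 Elm Ave, 36 Elm St, 32 Pine Rd, 26 Main St, 41 Elm St

row_key=U14: shipping_addr=50 Elm St → 50 Elm St
row_key=U15: shipping_addr=NULL, billing_addr=53 Elm Ave → 53 Elm Ave
row_key=U20: shipping_addr=NULL, billing_addr=46 Hill Ln → 46 Hill Ln
row_key=U25: shipping_addr=NULL, billing_addr=NULL, account_addr=NULL, → literal 59 Pine Rd → 59 Pine Rd
row_key=U26: shipping_addr=15 Pine Rd → 15 Pine Rd
row_key=U30: shipping_addr=NULL, billing_addr=NULL, account_addr=NULL, → literal 59 Pine Rd → 59 Pine Rd
row_key=U46: shipping_addr=NULL, billing_addr=6 Elm Ave → 6 Elm Ave
row_key=U53: shipping_addr=NULL, billing_addr=36 Elm St → 36 Elm St
row_key=U71: shipping_addr=NULL, billing_addr=32 Pine Rd → 32 Pine Rd
row_key=U80: shipping_addr=26 Main St → 26 Main St
row_key=U92: shipping_addr=NULL, billing_addr=41 Elm St → 41 Elm St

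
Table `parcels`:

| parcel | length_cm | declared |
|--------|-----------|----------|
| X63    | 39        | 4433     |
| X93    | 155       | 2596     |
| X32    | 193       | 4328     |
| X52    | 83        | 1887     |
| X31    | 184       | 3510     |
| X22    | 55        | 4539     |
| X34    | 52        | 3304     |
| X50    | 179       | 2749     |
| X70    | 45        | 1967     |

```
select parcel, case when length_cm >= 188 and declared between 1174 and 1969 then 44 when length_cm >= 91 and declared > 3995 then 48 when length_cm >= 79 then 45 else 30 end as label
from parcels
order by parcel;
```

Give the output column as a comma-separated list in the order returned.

parcel=X22: ELSE → 30
parcel=X31: length_cm >= 79 → 45
parcel=X32: length_cm >= 91 and declared > 3995 → 48
parcel=X34: ELSE → 30
parcel=X50: length_cm >= 79 → 45
parcel=X52: length_cm >= 79 → 45
parcel=X63: ELSE → 30
parcel=X70: ELSE → 30
parcel=X93: length_cm >= 79 → 45

30, 45, 48, 30, 45, 45, 30, 30, 45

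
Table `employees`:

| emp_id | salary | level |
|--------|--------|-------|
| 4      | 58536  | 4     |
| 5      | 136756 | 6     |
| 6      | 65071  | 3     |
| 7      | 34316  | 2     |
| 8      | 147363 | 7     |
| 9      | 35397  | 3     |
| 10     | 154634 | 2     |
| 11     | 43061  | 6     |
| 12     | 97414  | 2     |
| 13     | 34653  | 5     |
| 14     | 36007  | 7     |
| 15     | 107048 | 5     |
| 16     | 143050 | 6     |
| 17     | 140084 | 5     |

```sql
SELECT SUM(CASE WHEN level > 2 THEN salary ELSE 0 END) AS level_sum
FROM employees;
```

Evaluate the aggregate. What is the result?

emp_id=4: ✓ → 58536
emp_id=5: ✓ → 136756
emp_id=6: ✓ → 65071
emp_id=7: ✗
emp_id=8: ✓ → 147363
emp_id=9: ✓ → 35397
emp_id=10: ✗
emp_id=11: ✓ → 43061
emp_id=12: ✗
emp_id=13: ✓ → 34653
emp_id=14: ✓ → 36007
emp_id=15: ✓ → 107048
emp_id=16: ✓ → 143050
emp_id=17: ✓ → 140084
level_sum = 58536 + 136756 + 65071 + 147363 + 35397 + 43061 + 34653 + 36007 + 107048 + 143050 + 140084 = 947026

947026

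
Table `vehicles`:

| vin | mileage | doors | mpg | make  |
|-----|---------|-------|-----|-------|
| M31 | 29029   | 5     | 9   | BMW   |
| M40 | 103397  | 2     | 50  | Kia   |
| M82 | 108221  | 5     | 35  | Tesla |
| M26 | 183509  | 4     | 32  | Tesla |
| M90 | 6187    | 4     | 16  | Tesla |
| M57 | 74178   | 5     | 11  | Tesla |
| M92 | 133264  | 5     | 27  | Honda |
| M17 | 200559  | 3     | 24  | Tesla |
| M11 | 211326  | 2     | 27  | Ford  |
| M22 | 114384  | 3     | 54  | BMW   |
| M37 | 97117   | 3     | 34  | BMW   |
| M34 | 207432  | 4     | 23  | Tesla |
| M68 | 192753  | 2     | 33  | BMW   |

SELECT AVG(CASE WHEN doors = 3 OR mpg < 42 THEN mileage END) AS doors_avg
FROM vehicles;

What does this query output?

129829.9166666667

vin=M31: ✓ → 29029
vin=M40: ✗
vin=M82: ✓ → 108221
vin=M26: ✓ → 183509
vin=M90: ✓ → 6187
vin=M57: ✓ → 74178
vin=M92: ✓ → 133264
vin=M17: ✓ → 200559
vin=M11: ✓ → 211326
vin=M22: ✓ → 114384
vin=M37: ✓ → 97117
vin=M34: ✓ → 207432
vin=M68: ✓ → 192753
doors_avg = (29029 + 108221 + 183509 + 6187 + 74178 + 133264 + 200559 + 211326 + 114384 + 97117 + 207432 + 192753) / 12 = 129829.9166666667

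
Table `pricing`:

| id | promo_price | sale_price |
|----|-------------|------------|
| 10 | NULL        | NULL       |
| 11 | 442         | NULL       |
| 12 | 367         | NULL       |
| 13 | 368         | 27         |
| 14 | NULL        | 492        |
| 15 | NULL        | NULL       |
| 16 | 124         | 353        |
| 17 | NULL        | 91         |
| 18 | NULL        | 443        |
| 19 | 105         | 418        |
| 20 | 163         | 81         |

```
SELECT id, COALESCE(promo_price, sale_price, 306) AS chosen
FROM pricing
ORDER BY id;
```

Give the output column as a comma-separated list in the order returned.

id=10: promo_price=NULL, sale_price=NULL, → literal 306 → 306
id=11: promo_price=442 → 442
id=12: promo_price=367 → 367
id=13: promo_price=368 → 368
id=14: promo_price=NULL, sale_price=492 → 492
id=15: promo_price=NULL, sale_price=NULL, → literal 306 → 306
id=16: promo_price=124 → 124
id=17: promo_price=NULL, sale_price=91 → 91
id=18: promo_price=NULL, sale_price=443 → 443
id=19: promo_price=105 → 105
id=20: promo_price=163 → 163

306, 442, 367, 368, 492, 306, 124, 91, 443, 105, 163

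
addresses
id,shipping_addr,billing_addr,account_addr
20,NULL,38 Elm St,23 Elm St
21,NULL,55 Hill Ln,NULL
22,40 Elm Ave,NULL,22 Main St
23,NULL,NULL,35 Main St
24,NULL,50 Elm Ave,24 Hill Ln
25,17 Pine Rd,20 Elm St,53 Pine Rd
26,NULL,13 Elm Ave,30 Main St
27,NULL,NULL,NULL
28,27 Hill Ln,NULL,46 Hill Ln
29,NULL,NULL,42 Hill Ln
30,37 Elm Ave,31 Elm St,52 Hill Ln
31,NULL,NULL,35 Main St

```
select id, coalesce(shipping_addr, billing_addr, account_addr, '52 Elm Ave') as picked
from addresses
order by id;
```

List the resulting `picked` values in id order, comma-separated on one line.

38 Elm St, 55 Hill Ln, 40 Elm Ave, 35 Main St, 50 Elm Ave, 17 Pine Rd, 13 Elm Ave, 52 Elm Ave, 27 Hill Ln, 42 Hill Ln, 37 Elm Ave, 35 Main St

id=20: shipping_addr=NULL, billing_addr=38 Elm St → 38 Elm St
id=21: shipping_addr=NULL, billing_addr=55 Hill Ln → 55 Hill Ln
id=22: shipping_addr=40 Elm Ave → 40 Elm Ave
id=23: shipping_addr=NULL, billing_addr=NULL, account_addr=35 Main St → 35 Main St
id=24: shipping_addr=NULL, billing_addr=50 Elm Ave → 50 Elm Ave
id=25: shipping_addr=17 Pine Rd → 17 Pine Rd
id=26: shipping_addr=NULL, billing_addr=13 Elm Ave → 13 Elm Ave
id=27: shipping_addr=NULL, billing_addr=NULL, account_addr=NULL, → literal 52 Elm Ave → 52 Elm Ave
id=28: shipping_addr=27 Hill Ln → 27 Hill Ln
id=29: shipping_addr=NULL, billing_addr=NULL, account_addr=42 Hill Ln → 42 Hill Ln
id=30: shipping_addr=37 Elm Ave → 37 Elm Ave
id=31: shipping_addr=NULL, billing_addr=NULL, account_addr=35 Main St → 35 Main St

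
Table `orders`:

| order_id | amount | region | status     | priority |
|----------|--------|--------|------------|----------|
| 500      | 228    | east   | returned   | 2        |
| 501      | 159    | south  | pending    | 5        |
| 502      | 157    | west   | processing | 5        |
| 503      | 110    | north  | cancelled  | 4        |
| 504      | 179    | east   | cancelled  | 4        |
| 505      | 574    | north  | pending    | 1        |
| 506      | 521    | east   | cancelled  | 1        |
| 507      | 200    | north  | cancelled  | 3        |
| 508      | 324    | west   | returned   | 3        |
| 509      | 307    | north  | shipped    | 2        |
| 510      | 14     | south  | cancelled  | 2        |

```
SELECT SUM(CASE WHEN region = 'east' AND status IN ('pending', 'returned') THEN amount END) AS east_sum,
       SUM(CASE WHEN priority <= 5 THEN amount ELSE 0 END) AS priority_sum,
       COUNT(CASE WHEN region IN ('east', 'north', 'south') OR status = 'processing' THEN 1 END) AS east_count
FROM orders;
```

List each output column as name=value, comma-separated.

east_sum=228, priority_sum=2773, east_count=10

[east_sum: region = 'east' AND status IN ('pending', 'returned')]
order_id=500: ✓ → 228
order_id=501: ✗
order_id=502: ✗
order_id=503: ✗
order_id=504: ✗
order_id=505: ✗
order_id=506: ✗
order_id=507: ✗
order_id=508: ✗
order_id=509: ✗
order_id=510: ✗
east_sum = 228
—
[priority_sum: priority <= 5]
order_id=500: ✓ → 228
order_id=501: ✓ → 159
order_id=502: ✓ → 157
order_id=503: ✓ → 110
order_id=504: ✓ → 179
order_id=505: ✓ → 574
order_id=506: ✓ → 521
order_id=507: ✓ → 200
order_id=508: ✓ → 324
order_id=509: ✓ → 307
order_id=510: ✓ → 14
priority_sum = 228 + 159 + 157 + 110 + 179 + 574 + 521 + 200 + 324 + 307 + 14 = 2773
—
[east_count: region IN ('east', 'north', 'south') OR status = 'processing']
order_id=500: ✓ → 1
order_id=501: ✓ → 1
order_id=502: ✓ → 1
order_id=503: ✓ → 1
order_id=504: ✓ → 1
order_id=505: ✓ → 1
order_id=506: ✓ → 1
order_id=507: ✓ → 1
order_id=508: ✗
order_id=509: ✓ → 1
order_id=510: ✓ → 1
east_count = COUNT(1, 1, 1, 1, 1, 1, 1, 1, 1, 1) = 10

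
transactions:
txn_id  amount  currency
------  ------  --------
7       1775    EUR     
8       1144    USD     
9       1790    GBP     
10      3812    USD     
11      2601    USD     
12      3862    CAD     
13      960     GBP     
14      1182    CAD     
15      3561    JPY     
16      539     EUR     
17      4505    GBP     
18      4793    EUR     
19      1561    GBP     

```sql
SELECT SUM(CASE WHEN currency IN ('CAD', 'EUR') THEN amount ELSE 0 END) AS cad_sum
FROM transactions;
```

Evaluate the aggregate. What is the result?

txn_id=7: ✓ → 1775
txn_id=8: ✗
txn_id=9: ✗
txn_id=10: ✗
txn_id=11: ✗
txn_id=12: ✓ → 3862
txn_id=13: ✗
txn_id=14: ✓ → 1182
txn_id=15: ✗
txn_id=16: ✓ → 539
txn_id=17: ✗
txn_id=18: ✓ → 4793
txn_id=19: ✗
cad_sum = 1775 + 3862 + 1182 + 539 + 4793 = 12151

12151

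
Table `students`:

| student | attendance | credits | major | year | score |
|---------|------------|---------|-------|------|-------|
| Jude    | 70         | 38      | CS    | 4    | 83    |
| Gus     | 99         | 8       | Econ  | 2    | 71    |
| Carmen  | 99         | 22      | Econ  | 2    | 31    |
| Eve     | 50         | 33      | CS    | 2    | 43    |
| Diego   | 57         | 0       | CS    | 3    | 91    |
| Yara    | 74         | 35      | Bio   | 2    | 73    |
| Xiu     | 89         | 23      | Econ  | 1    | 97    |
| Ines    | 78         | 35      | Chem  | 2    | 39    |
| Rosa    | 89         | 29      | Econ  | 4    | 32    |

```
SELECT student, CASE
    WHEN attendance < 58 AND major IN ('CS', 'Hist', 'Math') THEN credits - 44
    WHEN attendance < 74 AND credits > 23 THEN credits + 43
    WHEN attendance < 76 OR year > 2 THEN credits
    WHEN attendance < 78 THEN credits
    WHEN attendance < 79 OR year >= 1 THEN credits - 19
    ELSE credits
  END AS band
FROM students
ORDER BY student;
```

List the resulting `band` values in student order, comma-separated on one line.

student=Carmen: attendance < 79 OR year >= 1 → 3
student=Diego: attendance < 58 AND major IN ('CS', 'Hist', 'Math') → -44
student=Eve: attendance < 58 AND major IN ('CS', 'Hist', 'Math') → -11
student=Gus: attendance < 79 OR year >= 1 → -11
student=Ines: attendance < 79 OR year >= 1 → 16
student=Jude: attendance < 74 AND credits > 23 → 81
student=Rosa: attendance < 76 OR year > 2 → 29
student=Xiu: attendance < 79 OR year >= 1 → 4
student=Yara: attendance < 76 OR year > 2 → 35

3, -44, -11, -11, 16, 81, 29, 4, 35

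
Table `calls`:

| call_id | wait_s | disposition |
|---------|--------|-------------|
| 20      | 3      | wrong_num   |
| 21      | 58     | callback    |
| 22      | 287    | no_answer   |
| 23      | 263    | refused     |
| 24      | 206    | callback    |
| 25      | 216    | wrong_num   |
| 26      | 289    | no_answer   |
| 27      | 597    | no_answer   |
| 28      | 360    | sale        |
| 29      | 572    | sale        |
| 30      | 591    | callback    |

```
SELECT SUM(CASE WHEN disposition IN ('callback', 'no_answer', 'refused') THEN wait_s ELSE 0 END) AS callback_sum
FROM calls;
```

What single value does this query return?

call_id=20: ✗
call_id=21: ✓ → 58
call_id=22: ✓ → 287
call_id=23: ✓ → 263
call_id=24: ✓ → 206
call_id=25: ✗
call_id=26: ✓ → 289
call_id=27: ✓ → 597
call_id=28: ✗
call_id=29: ✗
call_id=30: ✓ → 591
callback_sum = 58 + 287 + 263 + 206 + 289 + 597 + 591 = 2291

2291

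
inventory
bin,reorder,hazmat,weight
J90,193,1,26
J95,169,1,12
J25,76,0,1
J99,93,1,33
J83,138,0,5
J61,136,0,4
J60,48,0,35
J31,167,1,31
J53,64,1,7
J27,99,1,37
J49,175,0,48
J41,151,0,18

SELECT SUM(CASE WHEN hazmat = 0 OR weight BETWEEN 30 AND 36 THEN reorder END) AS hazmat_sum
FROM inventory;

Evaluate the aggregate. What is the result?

bin=J90: ✗
bin=J95: ✗
bin=J25: ✓ → 76
bin=J99: ✓ → 93
bin=J83: ✓ → 138
bin=J61: ✓ → 136
bin=J60: ✓ → 48
bin=J31: ✓ → 167
bin=J53: ✗
bin=J27: ✗
bin=J49: ✓ → 175
bin=J41: ✓ → 151
hazmat_sum = 76 + 93 + 138 + 136 + 48 + 167 + 175 + 151 = 984

984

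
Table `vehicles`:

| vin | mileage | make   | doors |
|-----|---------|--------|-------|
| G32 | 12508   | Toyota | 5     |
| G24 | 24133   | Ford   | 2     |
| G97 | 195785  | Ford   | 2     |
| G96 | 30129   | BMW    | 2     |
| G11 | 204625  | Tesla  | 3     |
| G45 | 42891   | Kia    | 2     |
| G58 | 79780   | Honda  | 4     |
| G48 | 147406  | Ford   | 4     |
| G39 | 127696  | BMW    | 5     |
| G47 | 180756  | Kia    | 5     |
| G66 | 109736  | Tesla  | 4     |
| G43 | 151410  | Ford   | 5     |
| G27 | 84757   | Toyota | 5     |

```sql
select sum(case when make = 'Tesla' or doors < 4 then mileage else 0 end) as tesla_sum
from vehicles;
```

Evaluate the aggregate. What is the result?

607299

vin=G32: ✗
vin=G24: ✓ → 24133
vin=G97: ✓ → 195785
vin=G96: ✓ → 30129
vin=G11: ✓ → 204625
vin=G45: ✓ → 42891
vin=G58: ✗
vin=G48: ✗
vin=G39: ✗
vin=G47: ✗
vin=G66: ✓ → 109736
vin=G43: ✗
vin=G27: ✗
tesla_sum = 24133 + 195785 + 30129 + 204625 + 42891 + 109736 = 607299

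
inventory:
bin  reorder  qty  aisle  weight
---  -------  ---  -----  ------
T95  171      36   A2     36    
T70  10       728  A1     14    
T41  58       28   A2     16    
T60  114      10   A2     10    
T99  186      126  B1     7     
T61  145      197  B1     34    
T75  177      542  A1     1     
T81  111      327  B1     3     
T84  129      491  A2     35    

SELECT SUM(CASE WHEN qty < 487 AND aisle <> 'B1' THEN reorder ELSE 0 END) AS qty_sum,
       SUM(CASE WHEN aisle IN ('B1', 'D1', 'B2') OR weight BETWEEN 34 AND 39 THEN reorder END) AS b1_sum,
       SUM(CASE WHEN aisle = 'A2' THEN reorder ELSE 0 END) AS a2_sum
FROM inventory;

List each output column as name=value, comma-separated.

[qty_sum: qty < 487 AND aisle <> 'B1']
bin=T95: ✓ → 171
bin=T70: ✗
bin=T41: ✓ → 58
bin=T60: ✓ → 114
bin=T99: ✗
bin=T61: ✗
bin=T75: ✗
bin=T81: ✗
bin=T84: ✗
qty_sum = 171 + 58 + 114 = 343
—
[b1_sum: aisle IN ('B1', 'D1', 'B2') OR weight BETWEEN 34 AND 39]
bin=T95: ✓ → 171
bin=T70: ✗
bin=T41: ✗
bin=T60: ✗
bin=T99: ✓ → 186
bin=T61: ✓ → 145
bin=T75: ✗
bin=T81: ✓ → 111
bin=T84: ✓ → 129
b1_sum = 171 + 186 + 145 + 111 + 129 = 742
—
[a2_sum: aisle = 'A2']
bin=T95: ✓ → 171
bin=T70: ✗
bin=T41: ✓ → 58
bin=T60: ✓ → 114
bin=T99: ✗
bin=T61: ✗
bin=T75: ✗
bin=T81: ✗
bin=T84: ✓ → 129
a2_sum = 171 + 58 + 114 + 129 = 472

qty_sum=343, b1_sum=742, a2_sum=472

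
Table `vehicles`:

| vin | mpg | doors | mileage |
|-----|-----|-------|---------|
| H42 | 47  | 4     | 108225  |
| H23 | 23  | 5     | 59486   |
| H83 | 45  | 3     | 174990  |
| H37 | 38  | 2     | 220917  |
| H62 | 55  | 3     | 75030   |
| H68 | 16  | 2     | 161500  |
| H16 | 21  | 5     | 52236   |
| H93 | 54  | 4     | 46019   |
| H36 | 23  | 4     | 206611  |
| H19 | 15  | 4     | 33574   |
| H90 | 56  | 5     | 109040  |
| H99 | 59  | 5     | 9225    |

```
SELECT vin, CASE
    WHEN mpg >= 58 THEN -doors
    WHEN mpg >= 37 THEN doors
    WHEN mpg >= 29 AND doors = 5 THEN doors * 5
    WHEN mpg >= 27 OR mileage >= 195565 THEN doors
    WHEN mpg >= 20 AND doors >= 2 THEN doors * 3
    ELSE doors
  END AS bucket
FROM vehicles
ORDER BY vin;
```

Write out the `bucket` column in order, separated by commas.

vin=H16: mpg >= 20 AND doors >= 2 → 15
vin=H19: ELSE → 4
vin=H23: mpg >= 20 AND doors >= 2 → 15
vin=H36: mpg >= 27 OR mileage >= 195565 → 4
vin=H37: mpg >= 37 → 2
vin=H42: mpg >= 37 → 4
vin=H62: mpg >= 37 → 3
vin=H68: ELSE → 2
vin=H83: mpg >= 37 → 3
vin=H90: mpg >= 37 → 5
vin=H93: mpg >= 37 → 4
vin=H99: mpg >= 58 → -5

15, 4, 15, 4, 2, 4, 3, 2, 3, 5, 4, -5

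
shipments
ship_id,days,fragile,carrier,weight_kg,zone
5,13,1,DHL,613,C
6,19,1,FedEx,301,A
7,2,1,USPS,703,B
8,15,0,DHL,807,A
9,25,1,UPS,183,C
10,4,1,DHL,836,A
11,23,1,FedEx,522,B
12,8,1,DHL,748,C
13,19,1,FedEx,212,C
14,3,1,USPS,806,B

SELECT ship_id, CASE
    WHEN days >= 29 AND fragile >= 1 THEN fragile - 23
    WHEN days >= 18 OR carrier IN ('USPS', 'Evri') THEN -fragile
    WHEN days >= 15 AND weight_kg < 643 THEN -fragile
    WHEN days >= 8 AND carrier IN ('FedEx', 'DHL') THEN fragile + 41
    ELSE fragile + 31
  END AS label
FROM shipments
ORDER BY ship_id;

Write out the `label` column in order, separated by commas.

42, -1, -1, 41, -1, 32, -1, 42, -1, -1

ship_id=5: days >= 8 AND carrier IN ('FedEx', 'DHL') → 42
ship_id=6: days >= 18 OR carrier IN ('USPS', 'Evri') → -1
ship_id=7: days >= 18 OR carrier IN ('USPS', 'Evri') → -1
ship_id=8: days >= 8 AND carrier IN ('FedEx', 'DHL') → 41
ship_id=9: days >= 18 OR carrier IN ('USPS', 'Evri') → -1
ship_id=10: ELSE → 32
ship_id=11: days >= 18 OR carrier IN ('USPS', 'Evri') → -1
ship_id=12: days >= 8 AND carrier IN ('FedEx', 'DHL') → 42
ship_id=13: days >= 18 OR carrier IN ('USPS', 'Evri') → -1
ship_id=14: days >= 18 OR carrier IN ('USPS', 'Evri') → -1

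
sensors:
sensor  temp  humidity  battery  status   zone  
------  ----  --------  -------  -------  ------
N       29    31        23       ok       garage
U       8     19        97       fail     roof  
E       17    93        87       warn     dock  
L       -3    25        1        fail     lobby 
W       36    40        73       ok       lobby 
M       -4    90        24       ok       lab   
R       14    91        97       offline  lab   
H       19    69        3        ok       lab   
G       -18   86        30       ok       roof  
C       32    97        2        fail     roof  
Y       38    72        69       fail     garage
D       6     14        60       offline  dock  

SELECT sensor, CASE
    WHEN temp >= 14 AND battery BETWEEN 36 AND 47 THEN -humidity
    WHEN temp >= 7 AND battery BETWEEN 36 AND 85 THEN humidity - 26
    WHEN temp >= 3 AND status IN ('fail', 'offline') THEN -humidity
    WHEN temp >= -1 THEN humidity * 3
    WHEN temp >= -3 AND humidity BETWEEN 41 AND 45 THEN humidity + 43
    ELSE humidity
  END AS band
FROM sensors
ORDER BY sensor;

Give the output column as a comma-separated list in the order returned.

-97, -14, 279, 86, 207, 25, 90, 93, -91, -19, 14, 46

sensor=C: temp >= 3 AND status IN ('fail', 'offline') → -97
sensor=D: temp >= 3 AND status IN ('fail', 'offline') → -14
sensor=E: temp >= -1 → 279
sensor=G: ELSE → 86
sensor=H: temp >= -1 → 207
sensor=L: ELSE → 25
sensor=M: ELSE → 90
sensor=N: temp >= -1 → 93
sensor=R: temp >= 3 AND status IN ('fail', 'offline') → -91
sensor=U: temp >= 3 AND status IN ('fail', 'offline') → -19
sensor=W: temp >= 7 AND battery BETWEEN 36 AND 85 → 14
sensor=Y: temp >= 7 AND battery BETWEEN 36 AND 85 → 46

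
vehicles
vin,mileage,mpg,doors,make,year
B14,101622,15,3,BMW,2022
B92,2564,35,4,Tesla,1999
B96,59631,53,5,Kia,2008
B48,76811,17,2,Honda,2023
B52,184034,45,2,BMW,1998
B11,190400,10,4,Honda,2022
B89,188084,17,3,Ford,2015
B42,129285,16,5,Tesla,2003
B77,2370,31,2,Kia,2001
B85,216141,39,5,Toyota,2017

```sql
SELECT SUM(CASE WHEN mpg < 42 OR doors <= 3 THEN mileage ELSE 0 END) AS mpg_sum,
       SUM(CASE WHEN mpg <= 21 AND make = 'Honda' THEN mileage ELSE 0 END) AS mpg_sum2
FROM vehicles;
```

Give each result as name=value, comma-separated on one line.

mpg_sum=1091311, mpg_sum2=267211

[mpg_sum: mpg < 42 OR doors <= 3]
vin=B14: ✓ → 101622
vin=B92: ✓ → 2564
vin=B96: ✗
vin=B48: ✓ → 76811
vin=B52: ✓ → 184034
vin=B11: ✓ → 190400
vin=B89: ✓ → 188084
vin=B42: ✓ → 129285
vin=B77: ✓ → 2370
vin=B85: ✓ → 216141
mpg_sum = 101622 + 2564 + 76811 + 184034 + 190400 + 188084 + 129285 + 2370 + 216141 = 1091311
—
[mpg_sum2: mpg <= 21 AND make = 'Honda']
vin=B14: ✗
vin=B92: ✗
vin=B96: ✗
vin=B48: ✓ → 76811
vin=B52: ✗
vin=B11: ✓ → 190400
vin=B89: ✗
vin=B42: ✗
vin=B77: ✗
vin=B85: ✗
mpg_sum2 = 76811 + 190400 = 267211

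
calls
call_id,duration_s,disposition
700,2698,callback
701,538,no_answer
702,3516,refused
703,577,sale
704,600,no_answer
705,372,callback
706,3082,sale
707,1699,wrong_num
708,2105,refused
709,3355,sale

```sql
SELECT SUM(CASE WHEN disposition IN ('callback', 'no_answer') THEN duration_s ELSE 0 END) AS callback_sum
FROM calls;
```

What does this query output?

call_id=700: ✓ → 2698
call_id=701: ✓ → 538
call_id=702: ✗
call_id=703: ✗
call_id=704: ✓ → 600
call_id=705: ✓ → 372
call_id=706: ✗
call_id=707: ✗
call_id=708: ✗
call_id=709: ✗
callback_sum = 2698 + 538 + 600 + 372 = 4208

4208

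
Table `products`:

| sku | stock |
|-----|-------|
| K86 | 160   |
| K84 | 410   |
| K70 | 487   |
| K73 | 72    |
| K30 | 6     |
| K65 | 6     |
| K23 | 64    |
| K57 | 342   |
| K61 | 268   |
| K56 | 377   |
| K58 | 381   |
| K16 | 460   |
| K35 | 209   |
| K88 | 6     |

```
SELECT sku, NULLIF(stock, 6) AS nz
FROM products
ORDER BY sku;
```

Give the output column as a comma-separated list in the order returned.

sku=K16: stock=460 vs 6: differ → 460
sku=K23: stock=64 vs 6: differ → 64
sku=K30: stock=6 vs 6: equal → NULL
sku=K35: stock=209 vs 6: differ → 209
sku=K56: stock=377 vs 6: differ → 377
sku=K57: stock=342 vs 6: differ → 342
sku=K58: stock=381 vs 6: differ → 381
sku=K61: stock=268 vs 6: differ → 268
sku=K65: stock=6 vs 6: equal → NULL
sku=K70: stock=487 vs 6: differ → 487
sku=K73: stock=72 vs 6: differ → 72
sku=K84: stock=410 vs 6: differ → 410
sku=K86: stock=160 vs 6: differ → 160
sku=K88: stock=6 vs 6: equal → NULL

460, 64, NULL, 209, 377, 342, 381, 268, NULL, 487, 72, 410, 160, NULL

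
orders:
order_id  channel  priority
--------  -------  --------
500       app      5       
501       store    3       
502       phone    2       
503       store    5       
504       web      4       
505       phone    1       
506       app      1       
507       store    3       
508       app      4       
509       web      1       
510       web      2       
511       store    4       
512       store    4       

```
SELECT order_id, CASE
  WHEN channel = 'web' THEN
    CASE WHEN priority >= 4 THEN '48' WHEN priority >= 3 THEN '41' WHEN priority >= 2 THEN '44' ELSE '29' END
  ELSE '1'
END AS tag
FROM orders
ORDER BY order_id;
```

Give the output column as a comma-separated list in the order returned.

order_id=500: channel='app' → outer ELSE → 1
order_id=501: channel='store' → outer ELSE → 1
order_id=502: channel='phone' → outer ELSE → 1
order_id=503: channel='store' → outer ELSE → 1
order_id=504: channel='web' → inner[priority >= 4] → 48
order_id=505: channel='phone' → outer ELSE → 1
order_id=506: channel='app' → outer ELSE → 1
order_id=507: channel='store' → outer ELSE → 1
order_id=508: channel='app' → outer ELSE → 1
order_id=509: channel='web' → inner[ELSE] → 29
order_id=510: channel='web' → inner[priority >= 2] → 44
order_id=511: channel='store' → outer ELSE → 1
order_id=512: channel='store' → outer ELSE → 1

1, 1, 1, 1, 48, 1, 1, 1, 1, 29, 44, 1, 1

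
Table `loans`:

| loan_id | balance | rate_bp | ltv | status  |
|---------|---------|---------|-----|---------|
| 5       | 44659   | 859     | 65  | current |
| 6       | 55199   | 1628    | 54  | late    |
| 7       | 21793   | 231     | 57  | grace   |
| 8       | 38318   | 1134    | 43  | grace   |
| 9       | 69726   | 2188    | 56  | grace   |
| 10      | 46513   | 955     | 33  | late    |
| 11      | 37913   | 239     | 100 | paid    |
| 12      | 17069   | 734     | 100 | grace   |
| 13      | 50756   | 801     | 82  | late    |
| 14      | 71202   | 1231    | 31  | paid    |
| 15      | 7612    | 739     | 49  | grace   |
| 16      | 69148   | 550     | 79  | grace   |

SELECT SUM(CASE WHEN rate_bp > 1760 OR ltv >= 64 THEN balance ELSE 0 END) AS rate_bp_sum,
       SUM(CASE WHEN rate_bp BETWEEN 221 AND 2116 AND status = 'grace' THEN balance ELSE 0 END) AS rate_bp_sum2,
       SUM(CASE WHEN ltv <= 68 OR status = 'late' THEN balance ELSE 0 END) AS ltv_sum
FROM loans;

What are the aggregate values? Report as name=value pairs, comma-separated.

rate_bp_sum=289271, rate_bp_sum2=153940, ltv_sum=405778

[rate_bp_sum: rate_bp > 1760 OR ltv >= 64]
loan_id=5: ✓ → 44659
loan_id=6: ✗
loan_id=7: ✗
loan_id=8: ✗
loan_id=9: ✓ → 69726
loan_id=10: ✗
loan_id=11: ✓ → 37913
loan_id=12: ✓ → 17069
loan_id=13: ✓ → 50756
loan_id=14: ✗
loan_id=15: ✗
loan_id=16: ✓ → 69148
rate_bp_sum = 44659 + 69726 + 37913 + 17069 + 50756 + 69148 = 289271
—
[rate_bp_sum2: rate_bp BETWEEN 221 AND 2116 AND status = 'grace']
loan_id=5: ✗
loan_id=6: ✗
loan_id=7: ✓ → 21793
loan_id=8: ✓ → 38318
loan_id=9: ✗
loan_id=10: ✗
loan_id=11: ✗
loan_id=12: ✓ → 17069
loan_id=13: ✗
loan_id=14: ✗
loan_id=15: ✓ → 7612
loan_id=16: ✓ → 69148
rate_bp_sum2 = 21793 + 38318 + 17069 + 7612 + 69148 = 153940
—
[ltv_sum: ltv <= 68 OR status = 'late']
loan_id=5: ✓ → 44659
loan_id=6: ✓ → 55199
loan_id=7: ✓ → 21793
loan_id=8: ✓ → 38318
loan_id=9: ✓ → 69726
loan_id=10: ✓ → 46513
loan_id=11: ✗
loan_id=12: ✗
loan_id=13: ✓ → 50756
loan_id=14: ✓ → 71202
loan_id=15: ✓ → 7612
loan_id=16: ✗
ltv_sum = 44659 + 55199 + 21793 + 38318 + 69726 + 46513 + 50756 + 71202 + 7612 = 405778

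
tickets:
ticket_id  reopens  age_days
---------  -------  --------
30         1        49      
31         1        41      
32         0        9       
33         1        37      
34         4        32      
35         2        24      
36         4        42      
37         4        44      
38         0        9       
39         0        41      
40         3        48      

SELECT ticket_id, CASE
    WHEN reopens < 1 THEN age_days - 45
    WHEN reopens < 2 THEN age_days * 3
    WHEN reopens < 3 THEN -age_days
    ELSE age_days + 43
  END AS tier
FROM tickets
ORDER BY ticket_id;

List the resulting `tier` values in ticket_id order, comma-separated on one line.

147, 123, -36, 111, 75, -24, 85, 87, -36, -4, 91

ticket_id=30: reopens < 2 → 147
ticket_id=31: reopens < 2 → 123
ticket_id=32: reopens < 1 → -36
ticket_id=33: reopens < 2 → 111
ticket_id=34: ELSE → 75
ticket_id=35: reopens < 3 → -24
ticket_id=36: ELSE → 85
ticket_id=37: ELSE → 87
ticket_id=38: reopens < 1 → -36
ticket_id=39: reopens < 1 → -4
ticket_id=40: ELSE → 91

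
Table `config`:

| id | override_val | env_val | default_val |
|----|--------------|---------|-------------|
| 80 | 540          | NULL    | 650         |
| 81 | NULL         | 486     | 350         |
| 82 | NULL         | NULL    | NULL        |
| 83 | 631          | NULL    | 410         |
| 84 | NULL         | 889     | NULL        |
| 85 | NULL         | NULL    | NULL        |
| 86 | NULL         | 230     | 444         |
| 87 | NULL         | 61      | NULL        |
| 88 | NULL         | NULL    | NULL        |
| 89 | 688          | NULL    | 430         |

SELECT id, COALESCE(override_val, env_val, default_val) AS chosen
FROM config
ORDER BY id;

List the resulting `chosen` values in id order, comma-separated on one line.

540, 486, NULL, 631, 889, NULL, 230, 61, NULL, 688

id=80: override_val=540 → 540
id=81: override_val=NULL, env_val=486 → 486
id=82: override_val=NULL, env_val=NULL, default_val=NULL (all NULL) → NULL
id=83: override_val=631 → 631
id=84: override_val=NULL, env_val=889 → 889
id=85: override_val=NULL, env_val=NULL, default_val=NULL (all NULL) → NULL
id=86: override_val=NULL, env_val=230 → 230
id=87: override_val=NULL, env_val=61 → 61
id=88: override_val=NULL, env_val=NULL, default_val=NULL (all NULL) → NULL
id=89: override_val=688 → 688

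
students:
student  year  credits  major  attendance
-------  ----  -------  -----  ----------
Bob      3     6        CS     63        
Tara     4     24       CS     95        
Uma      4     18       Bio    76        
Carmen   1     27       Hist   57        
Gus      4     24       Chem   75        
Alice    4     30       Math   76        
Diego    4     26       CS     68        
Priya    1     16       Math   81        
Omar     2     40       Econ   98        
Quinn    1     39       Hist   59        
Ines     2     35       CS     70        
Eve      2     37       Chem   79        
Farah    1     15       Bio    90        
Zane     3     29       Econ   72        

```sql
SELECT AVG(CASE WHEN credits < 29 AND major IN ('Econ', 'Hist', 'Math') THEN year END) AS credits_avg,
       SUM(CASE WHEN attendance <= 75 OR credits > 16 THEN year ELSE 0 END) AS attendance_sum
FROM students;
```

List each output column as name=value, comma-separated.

[credits_avg: credits < 29 AND major IN ('Econ', 'Hist', 'Math')]
student=Bob: ✗
student=Tara: ✗
student=Uma: ✗
student=Carmen: ✓ → 1
student=Gus: ✗
student=Alice: ✗
student=Diego: ✗
student=Priya: ✓ → 1
student=Omar: ✗
student=Quinn: ✗
student=Ines: ✗
student=Eve: ✗
student=Farah: ✗
student=Zane: ✗
credits_avg = (1 + 1) / 2 = 1
—
[attendance_sum: attendance <= 75 OR credits > 16]
student=Bob: ✓ → 3
student=Tara: ✓ → 4
student=Uma: ✓ → 4
student=Carmen: ✓ → 1
student=Gus: ✓ → 4
student=Alice: ✓ → 4
student=Diego: ✓ → 4
student=Priya: ✗
student=Omar: ✓ → 2
student=Quinn: ✓ → 1
student=Ines: ✓ → 2
student=Eve: ✓ → 2
student=Farah: ✗
student=Zane: ✓ → 3
attendance_sum = 3 + 4 + 4 + 1 + 4 + 4 + 4 + 2 + 1 + 2 + 2 + 3 = 34

credits_avg=1, attendance_sum=34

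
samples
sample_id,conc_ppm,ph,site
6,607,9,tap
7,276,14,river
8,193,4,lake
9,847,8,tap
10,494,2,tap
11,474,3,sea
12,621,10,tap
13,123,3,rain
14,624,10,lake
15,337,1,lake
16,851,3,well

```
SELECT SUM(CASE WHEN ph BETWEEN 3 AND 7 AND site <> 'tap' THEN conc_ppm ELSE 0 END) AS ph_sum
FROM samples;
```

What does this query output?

sample_id=6: ✗
sample_id=7: ✗
sample_id=8: ✓ → 193
sample_id=9: ✗
sample_id=10: ✗
sample_id=11: ✓ → 474
sample_id=12: ✗
sample_id=13: ✓ → 123
sample_id=14: ✗
sample_id=15: ✗
sample_id=16: ✓ → 851
ph_sum = 193 + 474 + 123 + 851 = 1641

1641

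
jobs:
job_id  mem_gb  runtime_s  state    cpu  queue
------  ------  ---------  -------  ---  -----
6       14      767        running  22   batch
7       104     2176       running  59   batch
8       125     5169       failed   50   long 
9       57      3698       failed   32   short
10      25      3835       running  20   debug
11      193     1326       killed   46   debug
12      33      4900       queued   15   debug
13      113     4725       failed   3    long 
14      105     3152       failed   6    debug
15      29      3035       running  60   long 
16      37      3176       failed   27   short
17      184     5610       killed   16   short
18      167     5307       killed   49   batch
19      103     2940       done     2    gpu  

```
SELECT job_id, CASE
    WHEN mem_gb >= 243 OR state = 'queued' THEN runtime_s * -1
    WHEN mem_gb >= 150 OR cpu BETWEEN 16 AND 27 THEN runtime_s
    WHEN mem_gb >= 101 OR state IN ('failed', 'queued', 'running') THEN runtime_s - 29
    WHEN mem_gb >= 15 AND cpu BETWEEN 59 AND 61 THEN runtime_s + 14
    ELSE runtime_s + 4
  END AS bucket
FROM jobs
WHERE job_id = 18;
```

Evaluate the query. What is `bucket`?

job_id = 18: mem_gb=167, runtime_s=5307, state=killed, cpu=49, queue=batch.
mem_gb >= 243 OR state = 'queued' → false
mem_gb >= 150 OR cpu BETWEEN 16 AND 27 → true → 5307

5307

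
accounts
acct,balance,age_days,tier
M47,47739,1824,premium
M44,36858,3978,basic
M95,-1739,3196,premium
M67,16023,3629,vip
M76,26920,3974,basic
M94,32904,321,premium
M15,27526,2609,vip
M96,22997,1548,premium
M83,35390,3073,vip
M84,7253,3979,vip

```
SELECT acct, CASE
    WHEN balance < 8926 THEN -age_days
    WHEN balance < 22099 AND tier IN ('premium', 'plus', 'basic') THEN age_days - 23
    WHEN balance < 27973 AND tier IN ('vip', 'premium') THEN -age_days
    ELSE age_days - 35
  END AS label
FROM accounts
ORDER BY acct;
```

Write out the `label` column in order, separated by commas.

-2609, 3943, 1789, -3629, 3939, 3038, -3979, 286, -3196, -1548

acct=M15: balance < 27973 AND tier IN ('vip', 'premium') → -2609
acct=M44: ELSE → 3943
acct=M47: ELSE → 1789
acct=M67: balance < 27973 AND tier IN ('vip', 'premium') → -3629
acct=M76: ELSE → 3939
acct=M83: ELSE → 3038
acct=M84: balance < 8926 → -3979
acct=M94: ELSE → 286
acct=M95: balance < 8926 → -3196
acct=M96: balance < 27973 AND tier IN ('vip', 'premium') → -1548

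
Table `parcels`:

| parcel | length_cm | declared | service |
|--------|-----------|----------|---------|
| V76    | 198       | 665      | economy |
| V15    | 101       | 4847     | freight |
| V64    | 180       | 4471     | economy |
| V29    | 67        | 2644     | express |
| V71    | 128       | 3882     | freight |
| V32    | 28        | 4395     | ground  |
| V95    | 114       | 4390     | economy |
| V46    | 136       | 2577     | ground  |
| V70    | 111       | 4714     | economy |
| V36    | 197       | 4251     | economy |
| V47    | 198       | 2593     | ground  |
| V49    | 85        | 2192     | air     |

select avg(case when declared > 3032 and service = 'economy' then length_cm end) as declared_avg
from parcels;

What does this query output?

parcel=V76: ✗
parcel=V15: ✗
parcel=V64: ✓ → 180
parcel=V29: ✗
parcel=V71: ✗
parcel=V32: ✗
parcel=V95: ✓ → 114
parcel=V46: ✗
parcel=V70: ✓ → 111
parcel=V36: ✓ → 197
parcel=V47: ✗
parcel=V49: ✗
declared_avg = (180 + 114 + 111 + 197) / 4 = 150.5

150.5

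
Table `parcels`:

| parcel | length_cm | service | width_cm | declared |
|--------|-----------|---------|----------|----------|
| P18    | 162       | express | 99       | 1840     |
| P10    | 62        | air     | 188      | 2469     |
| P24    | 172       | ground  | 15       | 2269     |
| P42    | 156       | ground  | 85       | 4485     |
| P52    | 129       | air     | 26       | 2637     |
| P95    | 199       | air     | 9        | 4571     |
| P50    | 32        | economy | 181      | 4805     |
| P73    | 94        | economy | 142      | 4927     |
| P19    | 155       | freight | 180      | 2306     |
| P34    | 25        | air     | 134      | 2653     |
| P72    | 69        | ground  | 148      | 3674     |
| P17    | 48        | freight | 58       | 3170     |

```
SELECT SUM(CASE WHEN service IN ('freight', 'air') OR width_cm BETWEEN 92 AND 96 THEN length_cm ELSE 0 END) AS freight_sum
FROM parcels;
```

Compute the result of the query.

parcel=P18: ✗
parcel=P10: ✓ → 62
parcel=P24: ✗
parcel=P42: ✗
parcel=P52: ✓ → 129
parcel=P95: ✓ → 199
parcel=P50: ✗
parcel=P73: ✗
parcel=P19: ✓ → 155
parcel=P34: ✓ → 25
parcel=P72: ✗
parcel=P17: ✓ → 48
freight_sum = 62 + 129 + 199 + 155 + 25 + 48 = 618

618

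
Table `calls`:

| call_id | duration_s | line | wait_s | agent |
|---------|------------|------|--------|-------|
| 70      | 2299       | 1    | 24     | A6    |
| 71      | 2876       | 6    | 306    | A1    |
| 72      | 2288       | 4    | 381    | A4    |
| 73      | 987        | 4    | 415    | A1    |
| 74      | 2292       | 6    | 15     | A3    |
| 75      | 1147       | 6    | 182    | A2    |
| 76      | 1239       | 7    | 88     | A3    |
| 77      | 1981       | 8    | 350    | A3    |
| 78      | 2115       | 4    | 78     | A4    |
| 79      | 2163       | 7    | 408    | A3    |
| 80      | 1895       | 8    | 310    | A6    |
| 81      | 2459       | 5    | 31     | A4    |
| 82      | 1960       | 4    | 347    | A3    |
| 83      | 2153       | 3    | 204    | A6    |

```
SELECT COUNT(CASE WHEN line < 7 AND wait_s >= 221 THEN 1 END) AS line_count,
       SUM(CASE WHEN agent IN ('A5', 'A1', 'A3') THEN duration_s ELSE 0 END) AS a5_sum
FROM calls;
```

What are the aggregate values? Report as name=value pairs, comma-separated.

[line_count: line < 7 AND wait_s >= 221]
call_id=70: ✗
call_id=71: ✓ → 1
call_id=72: ✓ → 1
call_id=73: ✓ → 1
call_id=74: ✗
call_id=75: ✗
call_id=76: ✗
call_id=77: ✗
call_id=78: ✗
call_id=79: ✗
call_id=80: ✗
call_id=81: ✗
call_id=82: ✓ → 1
call_id=83: ✗
line_count = COUNT(1, 1, 1, 1) = 4
—
[a5_sum: agent IN ('A5', 'A1', 'A3')]
call_id=70: ✗
call_id=71: ✓ → 2876
call_id=72: ✗
call_id=73: ✓ → 987
call_id=74: ✓ → 2292
call_id=75: ✗
call_id=76: ✓ → 1239
call_id=77: ✓ → 1981
call_id=78: ✗
call_id=79: ✓ → 2163
call_id=80: ✗
call_id=81: ✗
call_id=82: ✓ → 1960
call_id=83: ✗
a5_sum = 2876 + 987 + 2292 + 1239 + 1981 + 2163 + 1960 = 13498

line_count=4, a5_sum=13498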